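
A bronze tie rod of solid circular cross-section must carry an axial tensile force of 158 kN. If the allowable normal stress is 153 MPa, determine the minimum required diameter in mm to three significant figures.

Required area A ≥ P/σ_allow = 158000/153 = 1033 mm².
For a solid circular section, d ≥ √(4A/π) = 36.26 mm.

36.3 mm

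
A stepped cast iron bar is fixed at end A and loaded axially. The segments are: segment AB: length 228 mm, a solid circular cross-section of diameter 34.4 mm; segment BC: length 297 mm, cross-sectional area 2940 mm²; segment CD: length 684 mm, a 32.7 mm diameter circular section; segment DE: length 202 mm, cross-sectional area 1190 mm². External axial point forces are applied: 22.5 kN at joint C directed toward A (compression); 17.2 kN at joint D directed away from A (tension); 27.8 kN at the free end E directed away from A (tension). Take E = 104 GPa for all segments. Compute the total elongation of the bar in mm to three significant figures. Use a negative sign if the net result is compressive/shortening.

0.473 mm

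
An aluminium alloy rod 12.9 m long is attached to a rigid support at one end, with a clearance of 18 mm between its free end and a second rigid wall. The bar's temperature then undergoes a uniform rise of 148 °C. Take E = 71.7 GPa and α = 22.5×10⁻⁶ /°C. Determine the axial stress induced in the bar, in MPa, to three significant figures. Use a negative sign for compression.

-139 MPa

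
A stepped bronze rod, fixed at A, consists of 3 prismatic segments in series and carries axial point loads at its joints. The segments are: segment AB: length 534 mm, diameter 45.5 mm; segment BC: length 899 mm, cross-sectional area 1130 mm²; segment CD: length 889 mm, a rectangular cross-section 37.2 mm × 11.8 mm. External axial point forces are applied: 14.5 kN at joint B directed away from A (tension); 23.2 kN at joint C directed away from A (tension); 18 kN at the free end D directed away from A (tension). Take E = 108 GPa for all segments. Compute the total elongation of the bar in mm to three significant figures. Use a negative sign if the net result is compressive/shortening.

0.810 mm

Internal axial forces (sectioning from the free end, tension +): N_CD = 18 kN, N_BC = 41.2 kN, N_AB = 55.7 kN.
A_AB = 1626 mm².
A_CD = 439 mm².
δ_AB = 55700·534/(1626·108000) = 0.1694 mm
δ_BC = 41200·899/(1130·108000) = 0.3035 mm
δ_CD = 18000·889/(439·108000) = 0.3375 mm
δ = Σδ_i = 0.8104 mm.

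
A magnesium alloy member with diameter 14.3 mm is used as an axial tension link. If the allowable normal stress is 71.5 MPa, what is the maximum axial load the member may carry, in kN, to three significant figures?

A = 160.6 mm².
P_max = σ_allow · A = 71.5 · 160.6 = 11480 N = 11.48 kN.

11.5 kN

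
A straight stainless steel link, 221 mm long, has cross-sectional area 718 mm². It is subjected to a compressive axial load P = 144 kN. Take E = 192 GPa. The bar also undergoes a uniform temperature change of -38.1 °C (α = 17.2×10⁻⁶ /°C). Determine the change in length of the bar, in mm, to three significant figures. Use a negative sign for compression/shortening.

-0.376 mm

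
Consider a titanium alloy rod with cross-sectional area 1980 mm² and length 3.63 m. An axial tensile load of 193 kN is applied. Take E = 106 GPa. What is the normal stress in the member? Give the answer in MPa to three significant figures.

97.5 MPa

σ = N/A = 193000/1980 = 97.47 MPa.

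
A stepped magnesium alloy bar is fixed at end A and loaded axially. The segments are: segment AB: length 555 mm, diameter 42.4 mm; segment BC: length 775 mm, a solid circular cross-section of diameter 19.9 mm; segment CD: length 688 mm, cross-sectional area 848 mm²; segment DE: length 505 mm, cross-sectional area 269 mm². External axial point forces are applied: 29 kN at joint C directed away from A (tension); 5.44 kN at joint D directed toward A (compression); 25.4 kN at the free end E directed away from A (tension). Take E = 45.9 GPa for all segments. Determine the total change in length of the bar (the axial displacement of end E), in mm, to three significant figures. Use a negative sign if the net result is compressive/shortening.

4.47 mm

Internal axial forces (sectioning from the free end, tension +): N_DE = 25.4 kN, N_CD = 19.96 kN, N_BC = 48.96 kN, N_AB = 48.96 kN.
A_AB = 1412 mm².
A_BC = 311 mm².
δ_AB = 48960·555/(1412·45900) = 0.4193 mm
δ_BC = 48960·775/(311·45900) = 2.658 mm
δ_CD = 19960·688/(848·45900) = 0.3528 mm
δ_DE = 25400·505/(269·45900) = 1.039 mm
δ = Σδ_i = 4.469 mm.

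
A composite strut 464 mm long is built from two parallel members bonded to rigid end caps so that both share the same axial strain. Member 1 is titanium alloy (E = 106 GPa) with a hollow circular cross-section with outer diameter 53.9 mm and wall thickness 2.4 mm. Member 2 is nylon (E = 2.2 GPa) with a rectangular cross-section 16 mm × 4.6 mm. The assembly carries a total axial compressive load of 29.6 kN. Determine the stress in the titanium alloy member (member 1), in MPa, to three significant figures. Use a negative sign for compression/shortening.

-75.9 MPa

A_1 = 388.3 mm².
A_2 = 73.6 mm².
Equal strain + equilibrium ⇒ each member carries load in proportion to AE: A₁E₁ = 41160000 N, A₂E₂ = 161900 N, ΣAE = 41320000 N.
σ₁ = P·E₁/ΣAE = -29600·106000/41320000 = -75.93 MPa.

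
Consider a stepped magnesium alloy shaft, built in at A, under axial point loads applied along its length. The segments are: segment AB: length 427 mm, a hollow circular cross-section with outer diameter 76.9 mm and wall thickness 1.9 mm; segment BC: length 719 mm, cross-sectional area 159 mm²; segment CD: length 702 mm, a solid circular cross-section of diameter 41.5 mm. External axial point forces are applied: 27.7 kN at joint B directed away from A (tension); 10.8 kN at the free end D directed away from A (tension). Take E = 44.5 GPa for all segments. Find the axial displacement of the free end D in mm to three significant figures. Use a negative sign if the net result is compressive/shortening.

2.05 mm

Internal axial forces (sectioning from the free end, tension +): N_CD = 10.8 kN, N_BC = 10.8 kN, N_AB = 38.5 kN.
A_AB = 447.7 mm².
A_CD = 1353 mm².
δ_AB = 38500·427/(447.7·44500) = 0.8252 mm
δ_BC = 10800·719/(159·44500) = 1.097 mm
δ_CD = 10800·702/(1353·44500) = 0.126 mm
δ = Σδ_i = 2.049 mm.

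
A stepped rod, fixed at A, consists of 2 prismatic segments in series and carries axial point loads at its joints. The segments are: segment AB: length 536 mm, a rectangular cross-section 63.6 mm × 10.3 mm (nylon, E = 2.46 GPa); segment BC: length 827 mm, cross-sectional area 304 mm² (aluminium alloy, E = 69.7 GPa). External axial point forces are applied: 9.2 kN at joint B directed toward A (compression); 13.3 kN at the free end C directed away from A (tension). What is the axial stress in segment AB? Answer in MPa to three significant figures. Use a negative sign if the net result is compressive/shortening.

Internal axial forces (sectioning from the free end, tension +): N_BC = 13.3 kN, N_AB = 4.1 kN.
A_AB = 655.1 mm².
σ_AB = N_AB/A_AB = 4100/655.1 = 6.259 MPa.

6.26 MPa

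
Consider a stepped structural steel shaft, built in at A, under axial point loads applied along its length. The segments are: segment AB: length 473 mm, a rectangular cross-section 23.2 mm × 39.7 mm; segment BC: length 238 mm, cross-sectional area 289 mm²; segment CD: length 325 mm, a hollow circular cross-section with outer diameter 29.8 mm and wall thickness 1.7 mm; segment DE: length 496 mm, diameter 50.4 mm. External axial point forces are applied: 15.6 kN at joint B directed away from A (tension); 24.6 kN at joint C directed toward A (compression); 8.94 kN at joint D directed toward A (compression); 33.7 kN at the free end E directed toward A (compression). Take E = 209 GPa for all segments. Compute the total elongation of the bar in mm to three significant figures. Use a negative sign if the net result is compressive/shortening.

Internal axial forces (sectioning from the free end, tension +): N_DE = -33.7 kN, N_CD = -42.64 kN, N_BC = -67.24 kN, N_AB = -51.64 kN.
A_AB = 921 mm².
A_CD = 150.1 mm².
A_DE = 1995 mm².
δ_AB = -51640·473/(921·209000) = -0.1269 mm
δ_BC = -67240·238/(289·209000) = -0.2649 mm
δ_CD = -42640·325/(150.1·209000) = -0.4418 mm
δ_DE = -33700·496/(1995·209000) = -0.04009 mm
δ = Σδ_i = -0.8737 mm.

-0.874 mm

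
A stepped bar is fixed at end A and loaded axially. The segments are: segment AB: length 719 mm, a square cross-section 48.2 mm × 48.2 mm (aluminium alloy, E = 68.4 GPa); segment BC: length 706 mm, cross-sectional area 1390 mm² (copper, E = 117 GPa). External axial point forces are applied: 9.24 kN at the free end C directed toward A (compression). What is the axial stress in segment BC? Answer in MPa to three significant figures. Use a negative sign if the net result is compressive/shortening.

Internal axial forces (sectioning from the free end, tension +): N_BC = -9.24 kN, N_AB = -9.24 kN.
σ_BC = N_BC/A_BC = -9240/1390 = -6.647 MPa.

-6.65 MPa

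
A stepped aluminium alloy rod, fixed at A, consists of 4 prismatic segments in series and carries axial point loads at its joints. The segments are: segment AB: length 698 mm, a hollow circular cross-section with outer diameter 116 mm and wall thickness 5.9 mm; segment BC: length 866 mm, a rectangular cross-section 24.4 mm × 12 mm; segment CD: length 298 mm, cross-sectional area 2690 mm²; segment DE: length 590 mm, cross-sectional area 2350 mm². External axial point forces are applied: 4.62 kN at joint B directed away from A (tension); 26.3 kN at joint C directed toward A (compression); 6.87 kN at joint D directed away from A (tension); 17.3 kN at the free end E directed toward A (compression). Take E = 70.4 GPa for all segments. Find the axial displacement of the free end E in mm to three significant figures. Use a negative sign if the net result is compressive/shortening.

-1.78 mm

Internal axial forces (sectioning from the free end, tension +): N_DE = -17.3 kN, N_CD = -10.43 kN, N_BC = -36.73 kN, N_AB = -32.11 kN.
A_AB = 2041 mm².
A_BC = 292.8 mm².
δ_AB = -32110·698/(2041·70400) = -0.156 mm
δ_BC = -36730·866/(292.8·70400) = -1.543 mm
δ_CD = -10430·298/(2690·70400) = -0.01641 mm
δ_DE = -17300·590/(2350·70400) = -0.0617 mm
δ = Σδ_i = -1.777 mm.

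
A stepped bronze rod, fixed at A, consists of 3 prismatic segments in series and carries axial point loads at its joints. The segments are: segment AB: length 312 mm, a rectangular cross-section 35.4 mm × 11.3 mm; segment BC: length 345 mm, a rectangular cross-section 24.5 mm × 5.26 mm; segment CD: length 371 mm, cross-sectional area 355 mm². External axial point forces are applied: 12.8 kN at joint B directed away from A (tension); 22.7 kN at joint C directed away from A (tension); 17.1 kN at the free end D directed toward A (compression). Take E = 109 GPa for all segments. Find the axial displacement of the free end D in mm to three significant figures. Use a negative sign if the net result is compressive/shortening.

Internal axial forces (sectioning from the free end, tension +): N_CD = -17.1 kN, N_BC = 5.6 kN, N_AB = 18.4 kN.
A_AB = 400 mm².
A_BC = 128.9 mm².
δ_AB = 18400·312/(400·109000) = 0.1317 mm
δ_BC = 5600·345/(128.9·109000) = 0.1375 mm
δ_CD = -17100·371/(355·109000) = -0.164 mm
δ = Σδ_i = 0.1053 mm.

0.105 mm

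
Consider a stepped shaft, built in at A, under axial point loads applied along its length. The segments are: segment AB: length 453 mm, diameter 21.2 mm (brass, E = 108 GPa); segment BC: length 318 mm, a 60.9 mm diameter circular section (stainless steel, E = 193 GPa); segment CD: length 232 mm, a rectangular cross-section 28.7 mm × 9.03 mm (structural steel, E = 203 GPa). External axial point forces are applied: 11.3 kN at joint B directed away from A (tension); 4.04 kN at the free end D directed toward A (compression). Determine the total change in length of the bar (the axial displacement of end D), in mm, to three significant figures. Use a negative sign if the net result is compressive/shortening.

Internal axial forces (sectioning from the free end, tension +): N_CD = -4.04 kN, N_BC = -4.04 kN, N_AB = 7.26 kN.
A_AB = 353 mm².
A_BC = 2913 mm².
A_CD = 259.2 mm².
δ_AB = 7260·453/(353·108000) = 0.08627 mm
δ_BC = -4040·318/(2913·193000) = -0.002285 mm
δ_CD = -4040·232/(259.2·203000) = -0.01782 mm
δ = Σδ_i = 0.06617 mm.

0.0662 mm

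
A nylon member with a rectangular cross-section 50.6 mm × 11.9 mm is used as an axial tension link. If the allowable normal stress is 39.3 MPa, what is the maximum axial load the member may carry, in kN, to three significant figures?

23.7 kN

A = 602.1 mm².
P_max = σ_allow · A = 39.3 · 602.1 = 23660 N = 23.66 kN.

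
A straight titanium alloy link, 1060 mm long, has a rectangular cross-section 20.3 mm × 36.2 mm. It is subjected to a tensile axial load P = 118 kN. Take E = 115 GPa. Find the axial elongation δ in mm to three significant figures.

1.48 mm

A = 734.9 mm².
δ_mech = NL/(AE) = 118000·1060/(734.9·115000) = 1.48 mm.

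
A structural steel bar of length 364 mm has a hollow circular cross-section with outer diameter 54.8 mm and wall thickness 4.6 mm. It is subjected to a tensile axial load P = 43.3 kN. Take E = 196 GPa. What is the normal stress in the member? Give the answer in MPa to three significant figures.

A = 725.5 mm².
σ = N/A = 43300/725.5 = 59.69 MPa.

59.7 MPa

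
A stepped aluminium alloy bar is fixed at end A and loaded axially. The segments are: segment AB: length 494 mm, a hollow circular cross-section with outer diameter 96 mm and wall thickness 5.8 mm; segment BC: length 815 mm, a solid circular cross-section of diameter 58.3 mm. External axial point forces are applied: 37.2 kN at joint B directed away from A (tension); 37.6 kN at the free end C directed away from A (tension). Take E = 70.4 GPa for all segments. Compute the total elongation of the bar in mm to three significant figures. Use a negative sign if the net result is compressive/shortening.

Internal axial forces (sectioning from the free end, tension +): N_BC = 37.6 kN, N_AB = 74.8 kN.
A_AB = 1644 mm².
A_BC = 2669 mm².
δ_AB = 74800·494/(1644·70400) = 0.3194 mm
δ_BC = 37600·815/(2669·70400) = 0.1631 mm
δ = Σδ_i = 0.4824 mm.

0.482 mm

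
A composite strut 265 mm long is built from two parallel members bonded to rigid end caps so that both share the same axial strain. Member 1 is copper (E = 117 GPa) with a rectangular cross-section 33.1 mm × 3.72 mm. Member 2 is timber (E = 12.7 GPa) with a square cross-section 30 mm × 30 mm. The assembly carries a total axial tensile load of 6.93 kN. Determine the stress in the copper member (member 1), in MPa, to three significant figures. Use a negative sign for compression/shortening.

A_1 = 123.1 mm².
A_2 = 900 mm².
Equal strain + equilibrium ⇒ each member carries load in proportion to AE: A₁E₁ = 14410000 N, A₂E₂ = 11430000 N, ΣAE = 25840000 N.
σ₁ = P·E₁/ΣAE = 6930·117000/25840000 = 31.38 MPa.

31.4 MPa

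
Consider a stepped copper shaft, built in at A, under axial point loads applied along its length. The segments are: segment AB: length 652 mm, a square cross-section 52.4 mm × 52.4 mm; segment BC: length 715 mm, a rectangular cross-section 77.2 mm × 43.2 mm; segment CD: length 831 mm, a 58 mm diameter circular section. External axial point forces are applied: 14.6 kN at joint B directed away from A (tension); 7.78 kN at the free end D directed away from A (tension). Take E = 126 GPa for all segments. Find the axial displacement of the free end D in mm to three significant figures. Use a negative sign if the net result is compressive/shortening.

Internal axial forces (sectioning from the free end, tension +): N_CD = 7.78 kN, N_BC = 7.78 kN, N_AB = 22.38 kN.
A_AB = 2746 mm².
A_BC = 3335 mm².
A_CD = 2642 mm².
δ_AB = 22380·652/(2746·126000) = 0.04218 mm
δ_BC = 7780·715/(3335·126000) = 0.01324 mm
δ_CD = 7780·831/(2642·126000) = 0.01942 mm
δ = Σδ_i = 0.07484 mm.

0.0748 mm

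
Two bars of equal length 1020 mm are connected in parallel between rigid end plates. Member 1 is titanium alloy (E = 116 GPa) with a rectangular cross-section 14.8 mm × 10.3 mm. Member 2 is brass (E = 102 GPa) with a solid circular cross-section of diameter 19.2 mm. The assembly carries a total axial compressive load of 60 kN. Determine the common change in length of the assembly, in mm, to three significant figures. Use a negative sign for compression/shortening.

-1.30 mm

A_1 = 152.4 mm².
A_2 = 289.5 mm².
Equal strain + equilibrium ⇒ each member carries load in proportion to AE: A₁E₁ = 17680000 N, A₂E₂ = 29530000 N, ΣAE = 47220000 N.
δ = PL/ΣAE = -60000·1020/47220000 = -1.296 mm.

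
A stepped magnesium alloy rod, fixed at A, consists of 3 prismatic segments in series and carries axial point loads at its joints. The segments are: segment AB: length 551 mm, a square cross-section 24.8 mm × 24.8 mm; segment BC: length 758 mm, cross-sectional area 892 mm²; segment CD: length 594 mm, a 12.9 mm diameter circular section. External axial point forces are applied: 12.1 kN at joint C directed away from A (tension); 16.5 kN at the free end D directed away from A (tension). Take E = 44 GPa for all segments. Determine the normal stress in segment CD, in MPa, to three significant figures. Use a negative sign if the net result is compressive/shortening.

126 MPa

Internal axial forces (sectioning from the free end, tension +): N_CD = 16.5 kN, N_BC = 28.6 kN, N_AB = 28.6 kN.
A_CD = 130.7 mm².
σ_CD = N_CD/A_CD = 16500/130.7 = 126.2 MPa.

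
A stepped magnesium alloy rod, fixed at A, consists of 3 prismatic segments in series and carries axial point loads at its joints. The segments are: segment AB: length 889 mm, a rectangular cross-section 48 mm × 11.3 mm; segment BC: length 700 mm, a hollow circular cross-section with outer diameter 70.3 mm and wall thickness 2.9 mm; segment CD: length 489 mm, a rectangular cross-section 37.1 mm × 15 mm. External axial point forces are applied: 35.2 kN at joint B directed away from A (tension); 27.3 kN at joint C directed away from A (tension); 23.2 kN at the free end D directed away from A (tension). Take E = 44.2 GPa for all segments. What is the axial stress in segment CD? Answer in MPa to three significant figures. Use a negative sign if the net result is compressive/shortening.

41.7 MPa

Internal axial forces (sectioning from the free end, tension +): N_CD = 23.2 kN, N_BC = 50.5 kN, N_AB = 85.7 kN.
A_CD = 556.5 mm².
σ_CD = N_CD/A_CD = 23200/556.5 = 41.69 MPa.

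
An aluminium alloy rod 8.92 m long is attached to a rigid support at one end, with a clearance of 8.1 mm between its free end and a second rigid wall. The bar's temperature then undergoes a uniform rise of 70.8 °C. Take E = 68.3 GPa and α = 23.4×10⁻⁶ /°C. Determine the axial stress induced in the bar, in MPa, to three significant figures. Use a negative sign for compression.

Free thermal expansion αLΔT = 23.4e-6 · 8920 · 70.8 = 14.78 mm.
The walls engage after the gap closes; constrained expansion = 14.78 − 8.1 = 6.678 mm.
The walls impose strain ε = −(6.678)/8920 = -7.4865e-04; σ = Eε = 68300 · -7.4865e-04 = -51.13 MPa.

-51.1 MPa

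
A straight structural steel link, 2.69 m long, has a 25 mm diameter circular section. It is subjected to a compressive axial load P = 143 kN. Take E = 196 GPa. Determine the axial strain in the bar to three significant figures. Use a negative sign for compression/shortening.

-0.00149

A = 490.9 mm².
σ = N/A = -291.3 MPa; ε = σ/E = -291.3/196000 = -1.486e-03.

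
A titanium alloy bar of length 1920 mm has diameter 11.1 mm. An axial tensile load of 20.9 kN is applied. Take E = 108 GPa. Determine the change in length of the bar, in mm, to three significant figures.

A = 96.77 mm².
δ_mech = NL/(AE) = 20900·1920/(96.77·108000) = 3.84 mm.

3.84 mm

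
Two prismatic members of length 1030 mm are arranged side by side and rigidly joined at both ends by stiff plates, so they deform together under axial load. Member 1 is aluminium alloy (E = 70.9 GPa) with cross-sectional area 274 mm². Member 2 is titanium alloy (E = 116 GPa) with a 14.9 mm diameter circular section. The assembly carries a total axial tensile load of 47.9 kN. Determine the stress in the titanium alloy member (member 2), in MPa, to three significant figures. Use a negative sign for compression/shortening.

A_2 = 174.4 mm².
Equal strain + equilibrium ⇒ each member carries load in proportion to AE: A₁E₁ = 19430000 N, A₂E₂ = 20230000 N, ΣAE = 39650000 N.
σ₂ = P·E₂/ΣAE = 47900·116000/39650000 = 140.1 MPa.

140 MPa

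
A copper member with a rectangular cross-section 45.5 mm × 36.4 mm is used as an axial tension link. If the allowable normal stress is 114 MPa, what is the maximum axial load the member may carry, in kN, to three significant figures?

A = 1656 mm².
P_max = σ_allow · A = 114 · 1656 = 188800 N = 188.8 kN.

189 kN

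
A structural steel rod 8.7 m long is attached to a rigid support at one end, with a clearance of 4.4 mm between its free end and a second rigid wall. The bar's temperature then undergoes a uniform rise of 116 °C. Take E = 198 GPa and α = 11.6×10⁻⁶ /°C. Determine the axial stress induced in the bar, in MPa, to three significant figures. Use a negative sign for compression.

-166 MPa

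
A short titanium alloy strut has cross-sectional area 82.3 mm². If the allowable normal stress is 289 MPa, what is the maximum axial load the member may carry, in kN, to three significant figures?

23.8 kN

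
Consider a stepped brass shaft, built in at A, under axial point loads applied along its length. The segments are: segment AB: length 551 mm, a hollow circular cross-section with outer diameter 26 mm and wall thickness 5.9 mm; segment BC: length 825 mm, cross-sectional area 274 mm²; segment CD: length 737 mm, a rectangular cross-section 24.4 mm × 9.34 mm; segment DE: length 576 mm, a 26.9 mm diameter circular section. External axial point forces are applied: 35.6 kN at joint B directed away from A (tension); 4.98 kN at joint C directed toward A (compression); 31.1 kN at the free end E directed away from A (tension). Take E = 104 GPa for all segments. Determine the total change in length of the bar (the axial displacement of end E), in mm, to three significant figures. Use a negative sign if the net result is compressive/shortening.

2.90 mm

Internal axial forces (sectioning from the free end, tension +): N_DE = 31.1 kN, N_CD = 31.1 kN, N_BC = 26.12 kN, N_AB = 61.72 kN.
A_AB = 372.6 mm².
A_CD = 227.9 mm².
A_DE = 568.3 mm².
δ_AB = 61720·551/(372.6·104000) = 0.8777 mm
δ_BC = 26120·825/(274·104000) = 0.7562 mm
δ_CD = 31100·737/(227.9·104000) = 0.9671 mm
δ_DE = 31100·576/(568.3·104000) = 0.3031 mm
δ = Σδ_i = 2.904 mm.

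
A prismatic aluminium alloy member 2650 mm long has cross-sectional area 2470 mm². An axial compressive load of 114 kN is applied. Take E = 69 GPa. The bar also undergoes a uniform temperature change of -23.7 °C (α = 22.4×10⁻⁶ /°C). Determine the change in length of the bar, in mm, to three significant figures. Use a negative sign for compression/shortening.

-3.18 mm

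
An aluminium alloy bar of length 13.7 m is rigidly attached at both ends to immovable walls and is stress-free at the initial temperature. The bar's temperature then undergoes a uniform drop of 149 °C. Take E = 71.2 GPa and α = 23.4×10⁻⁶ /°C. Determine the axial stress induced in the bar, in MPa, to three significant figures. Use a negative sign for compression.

Free thermal expansion αLΔT = 23.4e-6 · 13700 · -149 = -47.77 mm.
The walls impose strain ε = −(-47.77)/13700 = 3.4866e-03; σ = Eε = 71200 · 3.4866e-03 = 248.2 MPa.

248 MPa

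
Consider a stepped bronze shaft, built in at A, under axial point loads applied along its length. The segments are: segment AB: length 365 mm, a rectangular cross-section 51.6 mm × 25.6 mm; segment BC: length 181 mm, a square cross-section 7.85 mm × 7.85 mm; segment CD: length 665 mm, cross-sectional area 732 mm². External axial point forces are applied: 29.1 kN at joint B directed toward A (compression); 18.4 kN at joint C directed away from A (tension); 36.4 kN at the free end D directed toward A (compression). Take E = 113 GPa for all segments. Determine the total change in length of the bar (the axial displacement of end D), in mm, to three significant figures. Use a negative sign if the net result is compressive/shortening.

-0.876 mm

Internal axial forces (sectioning from the free end, tension +): N_CD = -36.4 kN, N_BC = -18 kN, N_AB = -47.1 kN.
A_AB = 1321 mm².
A_BC = 61.62 mm².
δ_AB = -47100·365/(1321·113000) = -0.1152 mm
δ_BC = -18000·181/(61.62·113000) = -0.4679 mm
δ_CD = -36400·665/(732·113000) = -0.2926 mm
δ = Σδ_i = -0.8757 mm.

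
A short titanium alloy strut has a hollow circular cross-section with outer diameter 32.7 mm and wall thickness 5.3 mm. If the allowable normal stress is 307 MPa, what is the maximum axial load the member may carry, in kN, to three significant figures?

140 kN

A = 456.2 mm².
P_max = σ_allow · A = 307 · 456.2 = 140100 N = 140.1 kN.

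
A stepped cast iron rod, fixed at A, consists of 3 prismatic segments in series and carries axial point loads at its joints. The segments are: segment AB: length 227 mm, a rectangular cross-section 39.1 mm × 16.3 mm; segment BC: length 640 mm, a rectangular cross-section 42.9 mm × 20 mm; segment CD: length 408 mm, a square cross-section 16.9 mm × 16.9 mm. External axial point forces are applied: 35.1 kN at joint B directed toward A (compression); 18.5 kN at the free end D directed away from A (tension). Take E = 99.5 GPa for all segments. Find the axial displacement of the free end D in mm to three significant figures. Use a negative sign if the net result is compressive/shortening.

0.345 mm

Internal axial forces (sectioning from the free end, tension +): N_CD = 18.5 kN, N_BC = 18.5 kN, N_AB = -16.6 kN.
A_AB = 637.3 mm².
A_BC = 858 mm².
A_CD = 285.6 mm².
δ_AB = -16600·227/(637.3·99500) = -0.05942 mm
δ_BC = 18500·640/(858·99500) = 0.1387 mm
δ_CD = 18500·408/(285.6·99500) = 0.2656 mm
δ = Σδ_i = 0.3449 mm.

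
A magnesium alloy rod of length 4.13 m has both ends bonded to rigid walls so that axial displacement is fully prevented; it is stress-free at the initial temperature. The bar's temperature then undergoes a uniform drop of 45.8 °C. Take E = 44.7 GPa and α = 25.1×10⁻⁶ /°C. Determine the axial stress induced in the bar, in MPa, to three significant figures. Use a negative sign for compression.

51.4 MPa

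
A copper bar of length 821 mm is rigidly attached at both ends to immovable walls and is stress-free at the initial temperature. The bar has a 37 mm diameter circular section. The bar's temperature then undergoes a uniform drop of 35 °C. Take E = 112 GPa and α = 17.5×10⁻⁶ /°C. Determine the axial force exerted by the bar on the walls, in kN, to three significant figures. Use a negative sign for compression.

73.8 kN

Free thermal expansion αLΔT = 17.5e-6 · 821 · -35 = -0.5029 mm.
The walls impose strain ε = −(-0.5029)/821 = 6.1250e-04; σ = Eε = 112000 · 6.1250e-04 = 68.6 MPa.
Wall reaction R = σ·A = 68.6·1075 = 73760 N = 73.76 kN.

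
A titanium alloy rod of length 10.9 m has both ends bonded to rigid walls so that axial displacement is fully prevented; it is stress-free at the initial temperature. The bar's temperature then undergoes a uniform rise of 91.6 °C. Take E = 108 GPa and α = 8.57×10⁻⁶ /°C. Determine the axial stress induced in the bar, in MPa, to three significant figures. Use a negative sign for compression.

-84.8 MPa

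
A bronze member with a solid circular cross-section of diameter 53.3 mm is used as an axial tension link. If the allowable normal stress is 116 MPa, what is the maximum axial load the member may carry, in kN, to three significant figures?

A = 2231 mm².
P_max = σ_allow · A = 116 · 2231 = 258800 N = 258.8 kN.

259 kN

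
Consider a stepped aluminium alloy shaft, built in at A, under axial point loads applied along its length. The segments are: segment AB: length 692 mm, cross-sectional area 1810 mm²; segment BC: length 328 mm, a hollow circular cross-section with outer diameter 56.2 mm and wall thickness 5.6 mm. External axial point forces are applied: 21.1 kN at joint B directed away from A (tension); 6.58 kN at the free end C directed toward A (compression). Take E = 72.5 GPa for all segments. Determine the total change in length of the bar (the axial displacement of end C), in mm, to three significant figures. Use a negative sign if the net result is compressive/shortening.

0.0431 mm

Internal axial forces (sectioning from the free end, tension +): N_BC = -6.58 kN, N_AB = 14.52 kN.
A_BC = 890.2 mm².
δ_AB = 14520·692/(1810·72500) = 0.07657 mm
δ_BC = -6580·328/(890.2·72500) = -0.03344 mm
δ = Σδ_i = 0.04313 mm.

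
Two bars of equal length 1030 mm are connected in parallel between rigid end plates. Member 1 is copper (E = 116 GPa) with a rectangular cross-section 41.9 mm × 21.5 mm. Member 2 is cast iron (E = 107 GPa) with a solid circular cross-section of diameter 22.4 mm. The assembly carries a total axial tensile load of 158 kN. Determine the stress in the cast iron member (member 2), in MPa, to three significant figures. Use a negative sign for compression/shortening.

115 MPa

A_1 = 900.9 mm².
A_2 = 394.1 mm².
Equal strain + equilibrium ⇒ each member carries load in proportion to AE: A₁E₁ = 104500000 N, A₂E₂ = 42170000 N, ΣAE = 146700000 N.
σ₂ = P·E₂/ΣAE = 158000·107000/146700000 = 115.3 MPa.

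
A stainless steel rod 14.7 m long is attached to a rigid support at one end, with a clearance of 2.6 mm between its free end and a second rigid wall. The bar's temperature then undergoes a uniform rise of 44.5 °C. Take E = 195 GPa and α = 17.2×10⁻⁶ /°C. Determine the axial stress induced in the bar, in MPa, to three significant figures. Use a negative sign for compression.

Free thermal expansion αLΔT = 17.2e-6 · 14700 · 44.5 = 11.25 mm.
The walls engage after the gap closes; constrained expansion = 11.25 − 2.6 = 8.651 mm.
The walls impose strain ε = −(8.651)/14700 = -5.8853e-04; σ = Eε = 195000 · -5.8853e-04 = -114.8 MPa.

-115 MPa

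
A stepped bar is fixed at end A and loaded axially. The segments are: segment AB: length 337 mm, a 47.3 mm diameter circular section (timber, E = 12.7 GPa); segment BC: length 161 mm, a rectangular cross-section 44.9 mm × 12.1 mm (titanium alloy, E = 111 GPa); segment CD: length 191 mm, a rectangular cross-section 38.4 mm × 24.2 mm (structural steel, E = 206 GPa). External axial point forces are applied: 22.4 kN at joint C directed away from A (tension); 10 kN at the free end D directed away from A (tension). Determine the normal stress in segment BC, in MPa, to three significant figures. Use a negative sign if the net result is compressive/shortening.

Internal axial forces (sectioning from the free end, tension +): N_CD = 10 kN, N_BC = 32.4 kN, N_AB = 32.4 kN.
A_BC = 543.3 mm².
σ_BC = N_BC/A_BC = 32400/543.3 = 59.64 MPa.

59.6 MPa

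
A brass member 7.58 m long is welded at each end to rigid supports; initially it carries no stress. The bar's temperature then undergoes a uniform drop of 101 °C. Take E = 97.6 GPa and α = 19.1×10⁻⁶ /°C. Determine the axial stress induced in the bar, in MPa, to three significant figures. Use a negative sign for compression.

188 MPa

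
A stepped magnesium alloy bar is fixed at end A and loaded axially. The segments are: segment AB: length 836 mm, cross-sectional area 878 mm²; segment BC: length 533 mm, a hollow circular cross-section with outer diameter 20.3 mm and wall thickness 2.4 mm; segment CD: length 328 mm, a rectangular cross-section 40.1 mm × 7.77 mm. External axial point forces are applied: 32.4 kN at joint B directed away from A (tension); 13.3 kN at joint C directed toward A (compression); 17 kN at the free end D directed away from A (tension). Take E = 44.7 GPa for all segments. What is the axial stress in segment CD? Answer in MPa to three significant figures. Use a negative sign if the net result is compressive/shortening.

Internal axial forces (sectioning from the free end, tension +): N_CD = 17 kN, N_BC = 3.7 kN, N_AB = 36.1 kN.
A_CD = 311.6 mm².
σ_CD = N_CD/A_CD = 17000/311.6 = 54.56 MPa.

54.6 MPa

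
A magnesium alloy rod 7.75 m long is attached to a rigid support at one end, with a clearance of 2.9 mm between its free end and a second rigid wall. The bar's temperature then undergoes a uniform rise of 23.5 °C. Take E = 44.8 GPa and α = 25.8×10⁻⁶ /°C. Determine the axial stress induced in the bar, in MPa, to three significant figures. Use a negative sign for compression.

-10.4 MPa

Free thermal expansion αLΔT = 25.8e-6 · 7750 · 23.5 = 4.699 mm.
The walls engage after the gap closes; constrained expansion = 4.699 − 2.9 = 1.799 mm.
The walls impose strain ε = −(1.799)/7750 = -2.3211e-04; σ = Eε = 44800 · -2.3211e-04 = -10.4 MPa.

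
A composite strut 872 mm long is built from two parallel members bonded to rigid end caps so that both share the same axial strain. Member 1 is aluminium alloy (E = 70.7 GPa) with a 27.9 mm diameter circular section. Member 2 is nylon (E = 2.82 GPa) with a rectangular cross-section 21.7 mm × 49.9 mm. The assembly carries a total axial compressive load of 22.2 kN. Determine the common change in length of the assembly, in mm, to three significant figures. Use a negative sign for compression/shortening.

-0.418 mm

A_1 = 611.4 mm².
A_2 = 1083 mm².
Equal strain + equilibrium ⇒ each member carries load in proportion to AE: A₁E₁ = 43220000 N, A₂E₂ = 3054000 N, ΣAE = 46280000 N.
δ = PL/ΣAE = -22200·872/46280000 = -0.4183 mm.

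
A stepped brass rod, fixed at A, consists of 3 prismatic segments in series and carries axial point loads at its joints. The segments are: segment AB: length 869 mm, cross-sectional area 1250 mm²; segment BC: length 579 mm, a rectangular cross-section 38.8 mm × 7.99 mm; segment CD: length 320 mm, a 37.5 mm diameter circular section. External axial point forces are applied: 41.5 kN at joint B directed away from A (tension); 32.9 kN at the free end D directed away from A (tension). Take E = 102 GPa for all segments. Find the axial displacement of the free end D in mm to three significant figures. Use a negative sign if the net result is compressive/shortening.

Internal axial forces (sectioning from the free end, tension +): N_CD = 32.9 kN, N_BC = 32.9 kN, N_AB = 74.4 kN.
A_BC = 310 mm².
A_CD = 1104 mm².
δ_AB = 74400·869/(1250·102000) = 0.5071 mm
δ_BC = 32900·579/(310·102000) = 0.6024 mm
δ_CD = 32900·320/(1104·102000) = 0.09345 mm
δ = Σδ_i = 1.203 mm.

1.20 mm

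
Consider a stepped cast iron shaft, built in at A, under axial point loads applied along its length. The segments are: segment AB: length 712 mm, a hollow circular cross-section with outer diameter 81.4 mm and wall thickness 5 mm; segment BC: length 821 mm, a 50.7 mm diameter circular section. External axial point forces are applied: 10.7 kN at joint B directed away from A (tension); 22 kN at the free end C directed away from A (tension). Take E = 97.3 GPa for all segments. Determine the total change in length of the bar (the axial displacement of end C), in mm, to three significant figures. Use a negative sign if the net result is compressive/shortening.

0.291 mm

Internal axial forces (sectioning from the free end, tension +): N_BC = 22 kN, N_AB = 32.7 kN.
A_AB = 1200 mm².
A_BC = 2019 mm².
δ_AB = 32700·712/(1200·97300) = 0.1994 mm
δ_BC = 22000·821/(2019·97300) = 0.09195 mm
δ = Σδ_i = 0.2913 mm.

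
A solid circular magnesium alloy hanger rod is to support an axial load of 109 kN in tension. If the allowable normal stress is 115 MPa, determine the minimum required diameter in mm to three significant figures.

Required area A ≥ P/σ_allow = 109000/115 = 947.8 mm².
For a solid circular section, d ≥ √(4A/π) = 34.74 mm.

34.7 mm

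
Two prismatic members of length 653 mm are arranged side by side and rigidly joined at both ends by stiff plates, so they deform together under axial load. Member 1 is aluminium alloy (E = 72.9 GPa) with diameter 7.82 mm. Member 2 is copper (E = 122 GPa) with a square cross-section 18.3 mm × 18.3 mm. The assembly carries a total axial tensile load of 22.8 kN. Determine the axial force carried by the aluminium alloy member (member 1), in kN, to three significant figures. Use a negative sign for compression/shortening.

A_1 = 48.03 mm².
A_2 = 334.9 mm².
Equal strain + equilibrium ⇒ each member carries load in proportion to AE: A₁E₁ = 3501000 N, A₂E₂ = 40860000 N, ΣAE = 44360000 N.
F₁ = P·A₁E₁/ΣAE = 22800·3501000/44360000 = 1800 N.

1.80 kN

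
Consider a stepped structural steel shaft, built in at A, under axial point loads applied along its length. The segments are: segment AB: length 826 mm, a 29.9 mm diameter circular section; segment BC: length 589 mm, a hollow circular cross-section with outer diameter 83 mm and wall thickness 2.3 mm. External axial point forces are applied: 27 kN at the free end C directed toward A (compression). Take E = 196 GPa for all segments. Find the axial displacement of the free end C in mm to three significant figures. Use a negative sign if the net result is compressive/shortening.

Internal axial forces (sectioning from the free end, tension +): N_BC = -27 kN, N_AB = -27 kN.
A_AB = 702.2 mm².
A_BC = 583.1 mm².
δ_AB = -27000·826/(702.2·196000) = -0.1621 mm
δ_BC = -27000·589/(583.1·196000) = -0.1391 mm
δ = Σδ_i = -0.3012 mm.

-0.301 mm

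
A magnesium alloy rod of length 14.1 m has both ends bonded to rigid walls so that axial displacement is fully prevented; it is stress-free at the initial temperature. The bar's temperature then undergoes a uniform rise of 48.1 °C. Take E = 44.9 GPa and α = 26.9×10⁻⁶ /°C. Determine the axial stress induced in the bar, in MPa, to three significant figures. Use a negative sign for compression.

Free thermal expansion αLΔT = 26.9e-6 · 14100 · 48.1 = 18.24 mm.
The walls impose strain ε = −(18.24)/14100 = -1.2939e-03; σ = Eε = 44900 · -1.2939e-03 = -58.1 MPa.

-58.1 MPa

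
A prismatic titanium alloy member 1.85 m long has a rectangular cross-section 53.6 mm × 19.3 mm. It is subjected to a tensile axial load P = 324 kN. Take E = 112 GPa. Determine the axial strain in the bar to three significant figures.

0.00280

A = 1034 mm².
σ = N/A = 313.2 MPa; ε = σ/E = 313.2/112000 = 2.796e-03.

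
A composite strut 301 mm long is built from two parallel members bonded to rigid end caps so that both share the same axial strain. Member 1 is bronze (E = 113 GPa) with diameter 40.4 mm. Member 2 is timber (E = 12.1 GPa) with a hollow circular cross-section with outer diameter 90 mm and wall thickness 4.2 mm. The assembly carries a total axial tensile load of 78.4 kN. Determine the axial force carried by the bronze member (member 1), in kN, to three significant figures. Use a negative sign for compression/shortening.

A_1 = 1282 mm².
A_2 = 1132 mm².
Equal strain + equilibrium ⇒ each member carries load in proportion to AE: A₁E₁ = 144900000 N, A₂E₂ = 13700000 N, ΣAE = 158600000 N.
F₁ = P·A₁E₁/ΣAE = 78400·144900000/158600000 = 71630 N.

71.6 kN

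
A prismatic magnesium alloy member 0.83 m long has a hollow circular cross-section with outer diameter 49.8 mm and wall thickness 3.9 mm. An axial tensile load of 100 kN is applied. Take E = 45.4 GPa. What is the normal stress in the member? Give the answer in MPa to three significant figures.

A = 562.4 mm².
σ = N/A = 100000/562.4 = 177.8 MPa.

178 MPa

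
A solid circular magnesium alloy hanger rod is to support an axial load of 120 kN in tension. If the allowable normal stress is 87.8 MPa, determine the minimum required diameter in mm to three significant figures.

Required area A ≥ P/σ_allow = 120000/87.8 = 1367 mm².
For a solid circular section, d ≥ √(4A/π) = 41.72 mm.

41.7 mm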